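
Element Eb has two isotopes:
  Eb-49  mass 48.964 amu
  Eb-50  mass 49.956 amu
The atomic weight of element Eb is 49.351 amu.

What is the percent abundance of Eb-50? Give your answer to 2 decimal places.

39.01%

Writing the weighted mean with unknown fraction x of Eb-49:
48.964·x + 49.956·(1 − x) = 49.351
(48.964 − 49.956)·x = 49.351 − 49.956
x = -0.605 / -0.992 = 0.60988 → 60.99% Eb-49, 39.01% Eb-50.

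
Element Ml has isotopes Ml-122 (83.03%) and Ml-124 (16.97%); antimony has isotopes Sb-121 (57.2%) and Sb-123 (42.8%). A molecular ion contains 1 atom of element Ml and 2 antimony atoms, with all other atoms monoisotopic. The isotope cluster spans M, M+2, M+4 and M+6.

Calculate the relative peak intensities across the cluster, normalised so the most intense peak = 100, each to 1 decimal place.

Element Ml pattern (n=1): 0.8303 : 0.1697
Antimony pattern (n=2): 0.327184 : 0.489632 : 0.183184
Convolve the two distributions (both contribute in 2-u steps):
  M: 0.8303×0.327184 = 0.271661
  M+2: 0.8303×0.489632 + 0.1697×0.327184 = 0.462065
  M+4: 0.8303×0.183184 + 0.1697×0.489632 = 0.235188
  M+6: 0.1697×0.183184 = 0.031086
Scale to base peak (0.462065) = 100: 58.8 : 100.0 : 50.9 : 6.7

58.8 : 100.0 : 50.9 : 6.7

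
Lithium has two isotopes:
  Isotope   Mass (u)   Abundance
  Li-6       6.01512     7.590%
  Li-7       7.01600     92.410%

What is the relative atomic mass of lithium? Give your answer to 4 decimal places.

6.9400 u

Weight each isotope mass by its fractional abundance: 0.07590 × 6.01512 + 0.92410 × 7.01600
= 0.456548 + 6.483486 = 6.940034 u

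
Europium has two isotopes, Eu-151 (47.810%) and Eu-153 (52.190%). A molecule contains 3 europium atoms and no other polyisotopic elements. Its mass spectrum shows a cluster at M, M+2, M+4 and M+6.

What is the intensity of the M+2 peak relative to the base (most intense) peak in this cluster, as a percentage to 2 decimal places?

Binomial terms of (0.47810 + 0.52190)^3: M 0.1093, M+2 0.3579, M+4 0.3907, M+6 0.1422 → M+4 is the base peak.
P(M+4) = C(3,2) × 0.47810^1 × 0.52190^2 = 3 × 0.4781 × 0.27237961 = 0.390674 (base)
P(M+2) = C(3,1) × 0.47810^2 × 0.52190^1 = 3 × 0.22857961 × 0.5219 = 0.357887
Relative intensity = 0.357887 / 0.390674 × 100 = 91.61

91.61%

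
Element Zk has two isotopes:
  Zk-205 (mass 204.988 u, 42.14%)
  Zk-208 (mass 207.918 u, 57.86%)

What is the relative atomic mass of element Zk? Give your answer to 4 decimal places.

Average mass = Σ (abundance × isotope mass) = 0.4214 × 204.988 + 0.5786 × 207.918
= 86.38194 + 120.30135 = 206.68329 u

206.6833 u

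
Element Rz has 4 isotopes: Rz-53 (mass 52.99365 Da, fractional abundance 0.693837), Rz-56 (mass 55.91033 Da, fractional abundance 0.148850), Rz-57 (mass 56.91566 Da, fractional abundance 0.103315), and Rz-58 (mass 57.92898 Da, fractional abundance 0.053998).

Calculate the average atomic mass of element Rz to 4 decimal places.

54.0995 Da

Average mass = Σ (abundance × isotope mass) = 0.693837 × 52.99365 + 0.148850 × 55.91033 + 0.103315 × 56.91566 + 0.053998 × 57.92898
= 36.768955 + 8.322253 + 5.880241 + 3.128049 = 54.099498 Da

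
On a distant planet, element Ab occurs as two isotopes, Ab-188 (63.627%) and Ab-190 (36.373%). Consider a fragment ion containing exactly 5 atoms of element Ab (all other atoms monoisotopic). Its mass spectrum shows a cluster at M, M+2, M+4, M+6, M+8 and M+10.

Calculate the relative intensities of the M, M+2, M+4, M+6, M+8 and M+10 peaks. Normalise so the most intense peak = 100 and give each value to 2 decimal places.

Expanding (0.63627 + 0.36373)^5:
P(M) = 0.63627^5 = 0.104281
P(M+2) = 5 × 0.63627^4 × 0.36373^1 = 0.298068
P(M+4) = 10 × 0.63627^3 × 0.36373^2 = 0.340787
P(M+6) = 10 × 0.63627^2 × 0.36373^3 = 0.194814
P(M+8) = 5 × 0.63627^1 × 0.36373^4 = 0.055684
P(M+10) = 0.36373^5 = 0.006366
The M+4 peak is largest (0.340787); scaling to 100 gives 30.60 : 87.46 : 100.00 : 57.17 : 16.34 : 1.87.

30.60 : 87.46 : 100.00 : 57.17 : 16.34 : 1.87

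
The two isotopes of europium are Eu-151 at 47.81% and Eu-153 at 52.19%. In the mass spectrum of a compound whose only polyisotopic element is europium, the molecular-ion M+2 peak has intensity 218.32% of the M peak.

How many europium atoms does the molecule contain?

2

With n Eu atoms, P(M+2)/P(M) = C(n,1)·p^(n−1)q / p^n = n·q/p = n · 0.5219/0.4781.
n = 2.1832 × 0.4781/0.5219 = 2.00 ≈ 2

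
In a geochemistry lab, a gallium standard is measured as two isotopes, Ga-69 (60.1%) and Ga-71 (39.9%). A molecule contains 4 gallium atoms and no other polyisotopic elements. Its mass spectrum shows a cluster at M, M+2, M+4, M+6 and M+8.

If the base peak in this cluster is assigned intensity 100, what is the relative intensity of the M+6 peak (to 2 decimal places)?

Binomial terms of (0.601 + 0.399)^4: M 0.1305, M+2 0.3465, M+4 0.3450, M+6 0.1527, M+8 0.0253 → M+2 is the base peak.
P(M+2) = C(4,1) × 0.601^3 × 0.399^1 = 4 × 0.2170818 × 0.3990 = 0.346463 (base)
P(M+6) = C(4,3) × 0.601^1 × 0.399^3 = 4 × 0.6010 × 0.0635212 = 0.152705
Relative intensity = 0.152705 / 0.346463 × 100 = 44.08

44.08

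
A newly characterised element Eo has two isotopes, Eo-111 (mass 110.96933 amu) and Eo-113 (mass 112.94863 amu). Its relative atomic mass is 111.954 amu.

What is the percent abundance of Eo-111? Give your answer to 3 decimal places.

With x = fraction of Eo-111 (so Eo-113 is 1 − x):
110.96933·x + 112.94863·(1 − x) = 111.954
(110.96933 − 112.94863)·x = 111.954 − 112.94863
x = -0.99463 / -1.97930 = 0.50252 → 50.252% Eo-111, 49.748% Eo-113.

50.252%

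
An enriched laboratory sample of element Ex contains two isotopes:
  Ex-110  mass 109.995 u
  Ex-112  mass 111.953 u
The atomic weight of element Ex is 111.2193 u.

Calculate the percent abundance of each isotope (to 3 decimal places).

Writing the weighted mean with unknown fraction x of Ex-110:
109.995·x + 111.953·(1 − x) = 111.2193
(109.995 − 111.953)·x = 111.2193 − 111.953
x = -0.7337 / -1.958 = 0.37472 → 37.472% Ex-110, 62.528% Ex-112.

Ex-110: 37.472%, Ex-112: 62.528%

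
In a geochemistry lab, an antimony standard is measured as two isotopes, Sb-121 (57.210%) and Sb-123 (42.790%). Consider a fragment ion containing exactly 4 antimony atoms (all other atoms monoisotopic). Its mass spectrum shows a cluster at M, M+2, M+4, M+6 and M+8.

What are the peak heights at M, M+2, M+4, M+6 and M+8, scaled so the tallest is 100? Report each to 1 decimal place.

The 4 Sb atoms are independent, so intensities follow the terms of (0.57210 + 0.42790)^4.
P(M) = 0.57210^4 = 0.107124
P(M+2) = 4 × 0.57210^3 × 0.42790^1 = 0.320493
P(M+4) = 6 × 0.57210^2 × 0.42790^2 = 0.359567
P(M+6) = 4 × 0.57210^1 × 0.42790^3 = 0.179291
P(M+8) = 0.42790^4 = 0.033525
The M+4 peak is largest (0.359567); scaling to 100 gives 29.8 : 89.1 : 100.0 : 49.9 : 9.3.

29.8 : 89.1 : 100.0 : 49.9 : 9.3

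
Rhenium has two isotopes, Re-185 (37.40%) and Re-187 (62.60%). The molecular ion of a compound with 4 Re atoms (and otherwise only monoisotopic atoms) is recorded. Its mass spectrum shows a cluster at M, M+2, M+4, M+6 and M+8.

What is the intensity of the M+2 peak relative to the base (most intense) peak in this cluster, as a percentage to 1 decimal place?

Term probabilities: M 0.0196, M+2 0.1310, M+4 0.3289, M+6 0.3670, M+8 0.1536. Base peak = M+6.
P(M+6) = C(4,3) × 0.3740^1 × 0.6260^3 = 4 × 0.3740 × 0.24531438 = 0.366990 (base)
P(M+2) = C(4,1) × 0.3740^3 × 0.6260^1 = 4 × 0.05231362 × 0.6260 = 0.130993
Relative intensity = 0.130993 / 0.366990 × 100 = 35.7

35.7%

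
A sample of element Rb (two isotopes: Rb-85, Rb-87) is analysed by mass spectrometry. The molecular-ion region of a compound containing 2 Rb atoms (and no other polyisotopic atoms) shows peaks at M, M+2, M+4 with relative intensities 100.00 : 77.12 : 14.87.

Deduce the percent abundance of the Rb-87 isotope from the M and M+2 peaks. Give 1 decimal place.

Write p for the Rb-85 fraction. I(M+2)/I(M) = [C(2,1)·p^1·(1−p)] / p^2 = 2·(1−p)/p = 77.12/100.00 = 0.7712
(1−p)/p = 0.7712/2 = 0.3856  ⇒  p = 1/(1 + 0.3856) = 0.7217
Rb-85: 72.2%, Rb-87: 27.8%.

27.8%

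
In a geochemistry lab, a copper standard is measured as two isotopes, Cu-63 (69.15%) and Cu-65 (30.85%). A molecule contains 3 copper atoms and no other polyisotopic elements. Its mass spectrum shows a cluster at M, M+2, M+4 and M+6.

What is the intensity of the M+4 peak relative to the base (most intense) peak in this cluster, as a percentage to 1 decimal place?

(0.6915 + 0.3085)^3 gives M 0.3307, M+2 0.4425, M+4 0.1974, M+6 0.0294; the largest is M+2.
P(M+2) = C(3,1) × 0.6915^2 × 0.3085^1 = 3 × 0.47817225 × 0.3085 = 0.442548 (base)
P(M+4) = C(3,2) × 0.6915^1 × 0.3085^2 = 3 × 0.6915 × 0.09517225 = 0.197435
Relative intensity = 0.197435 / 0.442548 × 100 = 44.6

44.6%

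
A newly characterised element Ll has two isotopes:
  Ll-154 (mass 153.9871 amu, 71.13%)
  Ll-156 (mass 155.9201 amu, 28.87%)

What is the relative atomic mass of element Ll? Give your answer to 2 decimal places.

Weight each isotope mass by its fractional abundance: 0.7113 × 153.9871 + 0.2887 × 155.9201
= 109.53102 + 45.01413 = 154.54515 amu

154.55 amu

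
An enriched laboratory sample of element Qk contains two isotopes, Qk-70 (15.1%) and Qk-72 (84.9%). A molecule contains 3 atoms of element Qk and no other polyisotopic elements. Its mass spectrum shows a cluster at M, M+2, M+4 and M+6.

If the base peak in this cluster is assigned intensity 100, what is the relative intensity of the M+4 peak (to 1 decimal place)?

53.4

(0.151 + 0.849)^3 gives M 0.0034, M+2 0.0581, M+4 0.3265, M+6 0.6120; the largest is M+6.
P(M+6) = C(3,3) × 0.151^0 × 0.849^3 = 1 × 1.0000 × 0.61196005 = 0.611960 (base)
P(M+4) = C(3,2) × 0.151^1 × 0.849^2 = 3 × 0.1510 × 0.720801 = 0.326523
Relative intensity = 0.326523 / 0.611960 × 100 = 53.4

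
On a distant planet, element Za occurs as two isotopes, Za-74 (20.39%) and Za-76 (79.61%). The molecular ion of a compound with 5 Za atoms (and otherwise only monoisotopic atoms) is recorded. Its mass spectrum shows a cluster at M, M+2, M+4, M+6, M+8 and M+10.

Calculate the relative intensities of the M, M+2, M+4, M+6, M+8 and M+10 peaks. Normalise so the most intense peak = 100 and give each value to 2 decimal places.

0.09 : 1.68 : 13.12 : 51.22 : 100.00 : 78.09

Each Za atom is independently Za-74 (p = 0.2039) or Za-76 (q = 0.7961); the cluster is the binomial expansion (p + q)^5.
P(M) = 0.2039^5 = 0.000352
P(M+2) = 5 × 0.2039^4 × 0.7961^1 = 0.006880
P(M+4) = 10 × 0.2039^3 × 0.7961^2 = 0.053726
P(M+6) = 10 × 0.2039^2 × 0.7961^3 = 0.209767
P(M+8) = 5 × 0.2039^1 × 0.7961^4 = 0.409504
P(M+10) = 0.7961^5 = 0.319770
The M+8 peak is largest (0.409504); scaling to 100 gives 0.09 : 1.68 : 13.12 : 51.22 : 100.00 : 78.09.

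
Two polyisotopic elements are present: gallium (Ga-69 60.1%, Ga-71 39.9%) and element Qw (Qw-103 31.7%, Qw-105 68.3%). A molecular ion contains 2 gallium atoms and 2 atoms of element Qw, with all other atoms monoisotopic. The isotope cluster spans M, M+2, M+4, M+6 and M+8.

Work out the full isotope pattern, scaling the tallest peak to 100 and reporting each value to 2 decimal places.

Gallium pattern (n=2): 0.361201 : 0.479598 : 0.159201
Element Qw pattern (n=2): 0.100489 : 0.433022 : 0.466489
Convolve the two distributions (both contribute in 2-u steps):
  M: 0.361201×0.100489 = 0.036297
  M+2: 0.361201×0.433022 + 0.479598×0.100489 = 0.204602
  M+4: 0.361201×0.466489 + 0.479598×0.433022 + 0.159201×0.100489 = 0.392171
  M+6: 0.479598×0.466489 + 0.159201×0.433022 = 0.292665
  M+8: 0.159201×0.466489 = 0.074266
Scale to base peak (0.392171) = 100: 9.26 : 52.17 : 100.00 : 74.63 : 18.94

9.26 : 52.17 : 100.00 : 74.63 : 18.94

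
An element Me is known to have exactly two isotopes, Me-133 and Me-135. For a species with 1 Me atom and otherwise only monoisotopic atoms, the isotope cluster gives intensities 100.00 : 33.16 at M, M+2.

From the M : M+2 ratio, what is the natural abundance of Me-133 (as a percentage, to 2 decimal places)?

Let p = fractional abundance of Me-133. I(M+2)/I(M) = [C(1,1)·p^0·(1−p)] / p^1 = 1·(1−p)/p = 33.16/100.00 = 0.3316
(1−p)/p = 0.3316/1 = 0.3316  ⇒  p = 1/(1 + 0.3316) = 0.7510
Me-133: 75.10%, Me-135: 24.90%.

75.10%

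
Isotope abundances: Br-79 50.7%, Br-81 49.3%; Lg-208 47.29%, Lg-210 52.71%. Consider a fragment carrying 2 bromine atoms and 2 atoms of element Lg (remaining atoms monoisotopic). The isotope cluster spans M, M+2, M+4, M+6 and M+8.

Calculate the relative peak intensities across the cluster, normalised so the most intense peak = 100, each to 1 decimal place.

Bromine pattern (n=2): 0.257049 : 0.499902 : 0.243049
Element Lg pattern (n=2): 0.22363441 : 0.49853118 : 0.27783441
Convolve the two distributions (both contribute in 2-u steps):
  M: 0.257049×0.22363441 = 0.057485
  M+2: 0.257049×0.49853118 + 0.499902×0.22363441 = 0.239942
  M+4: 0.257049×0.27783441 + 0.499902×0.49853118 + 0.243049×0.22363441 = 0.374988
  M+6: 0.499902×0.27783441 + 0.243049×0.49853118 = 0.260057
  M+8: 0.243049×0.27783441 = 0.067527
Scale to base peak (0.374988) = 100: 15.3 : 64.0 : 100.0 : 69.4 : 18.0

15.3 : 64.0 : 100.0 : 69.4 : 18.0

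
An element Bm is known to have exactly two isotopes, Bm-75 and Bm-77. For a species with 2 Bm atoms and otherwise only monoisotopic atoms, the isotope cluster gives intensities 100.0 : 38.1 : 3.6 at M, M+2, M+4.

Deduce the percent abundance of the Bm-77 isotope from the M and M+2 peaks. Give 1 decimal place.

16.0%

If p is the fraction of Bm that is Bm-75, then I(M+2)/I(M) = [C(2,1)·p^1·(1−p)] / p^2 = 2·(1−p)/p = 38.1/100.0 = 0.3810
(1−p)/p = 0.3810/2 = 0.1905  ⇒  p = 1/(1 + 0.1905) = 0.8400
Bm-75: 84.0%, Bm-77: 16.0%.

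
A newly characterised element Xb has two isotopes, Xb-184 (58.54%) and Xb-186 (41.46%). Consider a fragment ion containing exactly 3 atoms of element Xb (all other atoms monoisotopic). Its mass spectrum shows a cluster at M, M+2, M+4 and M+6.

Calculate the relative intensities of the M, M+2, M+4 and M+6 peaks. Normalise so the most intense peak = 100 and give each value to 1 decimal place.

47.1 : 100.0 : 70.8 : 16.7

Expanding (0.5854 + 0.4146)^3:
P(M) = 0.5854^3 = 0.200613
P(M+2) = 3 × 0.5854^2 × 0.4146^1 = 0.426242
P(M+4) = 3 × 0.5854^1 × 0.4146^2 = 0.301879
P(M+6) = 0.4146^3 = 0.071267
The M+2 peak is largest (0.426242); scaling to 100 gives 47.1 : 100.0 : 70.8 : 16.7.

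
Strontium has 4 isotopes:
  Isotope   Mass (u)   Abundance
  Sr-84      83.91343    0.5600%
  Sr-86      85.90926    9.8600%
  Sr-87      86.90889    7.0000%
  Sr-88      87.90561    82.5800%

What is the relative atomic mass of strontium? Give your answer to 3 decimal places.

87.617 u

Ar = Σ fᵢ·mᵢ = 0.005600 × 83.91343 + 0.098600 × 85.90926 + 0.070000 × 86.90889 + 0.825800 × 87.90561
= 0.469915 + 8.470653 + 6.083622 + 72.592453 = 87.616643 u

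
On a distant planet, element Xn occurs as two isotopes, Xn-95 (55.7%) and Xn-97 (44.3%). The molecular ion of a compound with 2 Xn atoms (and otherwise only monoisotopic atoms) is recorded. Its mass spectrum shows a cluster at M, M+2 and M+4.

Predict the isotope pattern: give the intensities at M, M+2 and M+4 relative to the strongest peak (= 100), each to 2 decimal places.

Each Xn atom is independently Xn-95 (p = 0.557) or Xn-97 (q = 0.443); the cluster is the binomial expansion (p + q)^2.
P(M) = 0.557^2 = 0.310249
P(M+2) = 2 × 0.557^1 × 0.443^1 = 0.493502
P(M+4) = 0.443^2 = 0.196249
The M+2 peak is largest (0.493502); scaling to 100 gives 62.87 : 100.00 : 39.77.

62.87 : 100.00 : 39.77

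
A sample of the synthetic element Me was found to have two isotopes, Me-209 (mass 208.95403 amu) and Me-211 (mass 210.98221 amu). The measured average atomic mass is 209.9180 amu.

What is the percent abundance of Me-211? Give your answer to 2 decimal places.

Let x be the fractional abundance of Me-209; then Me-211 has abundance 1 − x.
208.95403·x + 210.98221·(1 − x) = 209.9180
(208.95403 − 210.98221)·x = 209.9180 − 210.98221
x = -1.06421 / -2.02818 = 0.52471 → 52.47% Me-209, 47.53% Me-211.

47.53%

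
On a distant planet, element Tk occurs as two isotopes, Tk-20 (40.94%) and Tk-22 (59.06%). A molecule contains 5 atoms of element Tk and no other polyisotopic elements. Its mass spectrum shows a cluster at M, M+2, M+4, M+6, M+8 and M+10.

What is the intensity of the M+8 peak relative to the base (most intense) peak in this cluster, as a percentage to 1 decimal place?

(0.4094 + 0.5906)^5 gives M 0.0115, M+2 0.0830, M+4 0.2393, M+6 0.3453, M+8 0.2491, M+10 0.0719; the largest is M+6.
P(M+6) = C(5,3) × 0.4094^2 × 0.5906^3 = 10 × 0.16760836 × 0.20600622 = 0.345284 (base)
P(M+8) = C(5,4) × 0.4094^1 × 0.5906^4 = 5 × 0.4094 × 0.12166727 = 0.249053
Relative intensity = 0.249053 / 0.345284 × 100 = 72.1

72.1%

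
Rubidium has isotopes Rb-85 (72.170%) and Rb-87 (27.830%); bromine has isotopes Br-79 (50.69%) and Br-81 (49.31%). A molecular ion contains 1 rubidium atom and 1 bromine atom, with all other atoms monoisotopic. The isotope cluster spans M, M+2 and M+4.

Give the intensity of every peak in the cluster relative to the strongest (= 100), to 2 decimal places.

Rubidium pattern (n=1): 0.7217 : 0.2783
Bromine pattern (n=1): 0.5069 : 0.4931
Convolve the two distributions (both contribute in 2-u steps):
  M: 0.7217×0.5069 = 0.365830
  M+2: 0.7217×0.4931 + 0.2783×0.5069 = 0.496941
  M+4: 0.2783×0.4931 = 0.137230
Scale to base peak (0.496941) = 100: 73.62 : 100.00 : 27.61

73.62 : 100.00 : 27.61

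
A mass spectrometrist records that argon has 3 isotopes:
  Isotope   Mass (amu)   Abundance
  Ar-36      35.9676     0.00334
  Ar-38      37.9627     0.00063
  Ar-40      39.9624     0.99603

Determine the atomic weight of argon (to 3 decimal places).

Ar = Σ fᵢ·mᵢ = 0.00334 × 35.9676 + 0.00063 × 37.9627 + 0.99603 × 39.9624
= 0.12013 + 0.02392 + 39.80375 = 39.94780 amu

39.948 amu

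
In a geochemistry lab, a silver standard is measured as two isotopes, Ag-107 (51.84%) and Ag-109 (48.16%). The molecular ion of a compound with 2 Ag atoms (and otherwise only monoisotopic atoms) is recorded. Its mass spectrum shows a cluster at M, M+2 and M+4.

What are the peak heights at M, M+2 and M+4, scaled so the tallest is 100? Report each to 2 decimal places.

Each Ag atom is independently Ag-107 (p = 0.5184) or Ag-109 (q = 0.4816); the cluster is the binomial expansion (p + q)^2.
P(M) = 0.5184^2 = 0.268739
P(M+2) = 2 × 0.5184^1 × 0.4816^1 = 0.499323
P(M+4) = 0.4816^2 = 0.231939
The M+2 peak is largest (0.499323); scaling to 100 gives 53.82 : 100.00 : 46.45.

53.82 : 100.00 : 46.45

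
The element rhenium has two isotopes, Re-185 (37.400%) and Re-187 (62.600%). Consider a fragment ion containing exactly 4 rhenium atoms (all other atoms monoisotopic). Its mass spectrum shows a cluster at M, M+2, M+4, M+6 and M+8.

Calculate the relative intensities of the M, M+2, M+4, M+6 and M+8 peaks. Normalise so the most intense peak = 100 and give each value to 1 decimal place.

5.3 : 35.7 : 89.6 : 100.0 : 41.8

Expanding (0.37400 + 0.62600)^4:
P(M) = 0.37400^4 = 0.019565
P(M+2) = 4 × 0.37400^3 × 0.62600^1 = 0.130993
P(M+4) = 6 × 0.37400^2 × 0.62600^2 = 0.328884
P(M+6) = 4 × 0.37400^1 × 0.62600^3 = 0.366990
P(M+8) = 0.62600^4 = 0.153567
The M+6 peak is largest (0.366990); scaling to 100 gives 5.3 : 35.7 : 89.6 : 100.0 : 41.8.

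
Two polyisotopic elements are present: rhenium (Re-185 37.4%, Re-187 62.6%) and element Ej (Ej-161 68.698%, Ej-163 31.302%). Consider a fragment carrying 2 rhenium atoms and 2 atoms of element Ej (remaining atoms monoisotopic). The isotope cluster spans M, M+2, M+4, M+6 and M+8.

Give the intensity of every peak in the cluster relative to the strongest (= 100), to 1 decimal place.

Rhenium pattern (n=2): 0.139876 : 0.468248 : 0.391876
Element Ej pattern (n=2): 0.47194152 : 0.43007696 : 0.09798152
Convolve the two distributions (both contribute in 2-u steps):
  M: 0.139876×0.47194152 = 0.066013
  M+2: 0.139876×0.43007696 + 0.468248×0.47194152 = 0.281143
  M+4: 0.139876×0.09798152 + 0.468248×0.43007696 + 0.391876×0.47194152 = 0.400030
  M+6: 0.468248×0.09798152 + 0.391876×0.43007696 = 0.214416
  M+8: 0.391876×0.09798152 = 0.038397
Scale to base peak (0.400030) = 100: 16.5 : 70.3 : 100.0 : 53.6 : 9.6

16.5 : 70.3 : 100.0 : 53.6 : 9.6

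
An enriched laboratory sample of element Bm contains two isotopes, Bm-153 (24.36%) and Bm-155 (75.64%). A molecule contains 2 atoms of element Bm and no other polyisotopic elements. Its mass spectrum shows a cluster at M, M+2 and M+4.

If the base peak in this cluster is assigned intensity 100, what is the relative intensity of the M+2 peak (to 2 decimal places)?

64.41

Binomial terms of (0.2436 + 0.7564)^2: M 0.0593, M+2 0.3685, M+4 0.5721 → M+4 is the base peak.
P(M+4) = C(2,2) × 0.2436^0 × 0.7564^2 = 1 × 1.0000 × 0.57214096 = 0.572141 (base)
P(M+2) = C(2,1) × 0.2436^1 × 0.7564^1 = 2 × 0.2436 × 0.7564 = 0.368518
Relative intensity = 0.368518 / 0.572141 × 100 = 64.41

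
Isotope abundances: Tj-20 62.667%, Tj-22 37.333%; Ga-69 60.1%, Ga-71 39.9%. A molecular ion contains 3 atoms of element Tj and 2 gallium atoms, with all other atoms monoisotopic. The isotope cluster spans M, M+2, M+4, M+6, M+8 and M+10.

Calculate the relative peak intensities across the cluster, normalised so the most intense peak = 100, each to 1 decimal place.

25.8 : 80.3 : 100.0 : 62.2 : 19.3 : 2.4

Element Tj pattern (n=3): 0.24610289 : 0.4398372 : 0.26202694 : 0.05203298
Gallium pattern (n=2): 0.361201 : 0.479598 : 0.159201
Convolve the two distributions (both contribute in 2-u steps):
  M: 0.24610289×0.361201 = 0.088893
  M+2: 0.24610289×0.479598 + 0.4398372×0.361201 = 0.276900
  M+4: 0.24610289×0.159201 + 0.4398372×0.479598 + 0.26202694×0.361201 = 0.344769
  M+6: 0.4398372×0.159201 + 0.26202694×0.479598 + 0.05203298×0.361201 = 0.214484
  M+8: 0.26202694×0.159201 + 0.05203298×0.479598 = 0.066670
  M+10: 0.05203298×0.159201 = 0.008284
Scale to base peak (0.344769) = 100: 25.8 : 80.3 : 100.0 : 62.2 : 19.3 : 2.4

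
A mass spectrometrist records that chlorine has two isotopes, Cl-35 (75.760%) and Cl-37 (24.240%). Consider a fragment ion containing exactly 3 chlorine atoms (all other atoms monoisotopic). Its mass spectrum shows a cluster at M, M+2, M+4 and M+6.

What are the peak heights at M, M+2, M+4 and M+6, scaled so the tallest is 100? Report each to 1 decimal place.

Expanding (0.75760 + 0.24240)^3:
P(M) = 0.75760^3 = 0.434830
P(M+2) = 3 × 0.75760^2 × 0.24240^1 = 0.417382
P(M+4) = 3 × 0.75760^1 × 0.24240^2 = 0.133545
P(M+6) = 0.24240^3 = 0.014243
The M peak is largest (0.434830); scaling to 100 gives 100.0 : 96.0 : 30.7 : 3.3.

100.0 : 96.0 : 30.7 : 3.3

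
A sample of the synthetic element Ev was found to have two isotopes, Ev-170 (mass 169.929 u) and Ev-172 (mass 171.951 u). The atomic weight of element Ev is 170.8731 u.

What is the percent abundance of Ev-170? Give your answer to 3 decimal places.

53.309%

Writing the weighted mean with unknown fraction x of Ev-170:
169.929·x + 171.951·(1 − x) = 170.8731
(169.929 − 171.951)·x = 170.8731 − 171.951
x = -1.0779 / -2.022 = 0.53309 → 53.309% Ev-170, 46.691% Ev-172.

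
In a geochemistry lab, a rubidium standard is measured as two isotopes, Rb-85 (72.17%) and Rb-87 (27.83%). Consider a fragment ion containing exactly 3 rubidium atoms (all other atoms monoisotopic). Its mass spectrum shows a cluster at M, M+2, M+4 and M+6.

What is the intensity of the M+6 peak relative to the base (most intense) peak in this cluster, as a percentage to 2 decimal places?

Term probabilities: M 0.3759, M+2 0.4349, M+4 0.1677, M+6 0.0216. Base peak = M+2.
P(M+2) = C(3,1) × 0.7217^2 × 0.2783^1 = 3 × 0.52085089 × 0.2783 = 0.434858 (base)
P(M+6) = C(3,3) × 0.7217^0 × 0.2783^3 = 1 × 1.0000 × 0.02155458 = 0.021555
Relative intensity = 0.021555 / 0.434858 × 100 = 4.96

4.96%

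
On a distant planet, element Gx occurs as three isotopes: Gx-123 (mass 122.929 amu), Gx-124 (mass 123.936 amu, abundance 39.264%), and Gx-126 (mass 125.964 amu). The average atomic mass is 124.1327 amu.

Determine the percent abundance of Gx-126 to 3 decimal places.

26.633%

Let x and y be the fractions of Gx-123 and Gx-126. Then x + y = 1 − 0.39264 = 0.60736 and 122.929x + 125.964y = 124.1327 − 0.39264×123.936 = 75.47046896.
Substituting: 122.929x + 125.964(0.60736 − x) = 75.47046896
(122.929 − 125.964)x = -1.03502608  ⇒  x = 0.34103, y = 0.26633
Gx-123: 34.103%, Gx-126: 26.633%.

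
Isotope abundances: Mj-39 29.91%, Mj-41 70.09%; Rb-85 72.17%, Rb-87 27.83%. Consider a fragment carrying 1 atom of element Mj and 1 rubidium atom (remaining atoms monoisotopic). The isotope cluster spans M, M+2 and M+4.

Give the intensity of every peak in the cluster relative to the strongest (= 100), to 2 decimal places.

36.64 : 100.00 : 33.11

Element Mj pattern (n=1): 0.2991 : 0.7009
Rubidium pattern (n=1): 0.7217 : 0.2783
Convolve the two distributions (both contribute in 2-u steps):
  M: 0.2991×0.7217 = 0.215860
  M+2: 0.2991×0.2783 + 0.7009×0.7217 = 0.589079
  M+4: 0.7009×0.2783 = 0.195060
Scale to base peak (0.589079) = 100: 36.64 : 100.00 : 33.11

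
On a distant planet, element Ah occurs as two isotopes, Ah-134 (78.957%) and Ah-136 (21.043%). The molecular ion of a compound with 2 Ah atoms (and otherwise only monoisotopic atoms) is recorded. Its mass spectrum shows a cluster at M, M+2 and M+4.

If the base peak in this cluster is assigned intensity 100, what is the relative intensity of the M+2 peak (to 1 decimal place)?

Binomial terms of (0.78957 + 0.21043)^2: M 0.6234, M+2 0.3323, M+4 0.0443 → M is the base peak.
P(M) = C(2,0) × 0.78957^2 × 0.21043^0 = 1 × 0.62342078 × 1.0000 = 0.623421 (base)
P(M+2) = C(2,1) × 0.78957^1 × 0.21043^1 = 2 × 0.78957 × 0.21043 = 0.332298
Relative intensity = 0.332298 / 0.623421 × 100 = 53.3

53.3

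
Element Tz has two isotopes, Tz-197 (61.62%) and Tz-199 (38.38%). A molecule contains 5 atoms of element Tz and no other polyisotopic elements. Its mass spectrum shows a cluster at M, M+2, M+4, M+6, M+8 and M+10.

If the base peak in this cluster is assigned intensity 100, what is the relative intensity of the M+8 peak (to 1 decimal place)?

Term probabilities: M 0.0888, M+2 0.2767, M+4 0.3446, M+6 0.2147, M+8 0.0669, M+10 0.0083. Base peak = M+4.
P(M+4) = C(5,2) × 0.6162^3 × 0.3838^2 = 10 × 0.23397264 × 0.14730244 = 0.344647 (base)
P(M+8) = C(5,4) × 0.6162^1 × 0.3838^4 = 5 × 0.6162 × 0.02169801 = 0.066852
Relative intensity = 0.066852 / 0.344647 × 100 = 19.4

19.4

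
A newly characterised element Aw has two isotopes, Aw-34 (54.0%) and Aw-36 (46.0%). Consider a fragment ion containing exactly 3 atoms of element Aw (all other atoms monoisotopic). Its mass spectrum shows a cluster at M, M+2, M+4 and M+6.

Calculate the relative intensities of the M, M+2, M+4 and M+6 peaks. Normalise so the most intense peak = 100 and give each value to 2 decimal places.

Each Aw atom is independently Aw-34 (p = 0.540) or Aw-36 (q = 0.460); the cluster is the binomial expansion (p + q)^3.
P(M) = 0.540^3 = 0.157464
P(M+2) = 3 × 0.540^2 × 0.460^1 = 0.402408
P(M+4) = 3 × 0.540^1 × 0.460^2 = 0.342792
P(M+6) = 0.460^3 = 0.097336
The M+2 peak is largest (0.402408); scaling to 100 gives 39.13 : 100.00 : 85.19 : 24.19.

39.13 : 100.00 : 85.19 : 24.19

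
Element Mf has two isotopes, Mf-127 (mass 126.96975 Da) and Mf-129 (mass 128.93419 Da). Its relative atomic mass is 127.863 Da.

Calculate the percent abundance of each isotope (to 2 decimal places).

Mf-127: 54.53%, Mf-129: 45.47%

With x = fraction of Mf-127 (so Mf-129 is 1 − x):
126.96975·x + 128.93419·(1 − x) = 127.863
(126.96975 − 128.93419)·x = 127.863 − 128.93419
x = -1.07119 / -1.96444 = 0.54529 → 54.53% Mf-127, 45.47% Mf-129.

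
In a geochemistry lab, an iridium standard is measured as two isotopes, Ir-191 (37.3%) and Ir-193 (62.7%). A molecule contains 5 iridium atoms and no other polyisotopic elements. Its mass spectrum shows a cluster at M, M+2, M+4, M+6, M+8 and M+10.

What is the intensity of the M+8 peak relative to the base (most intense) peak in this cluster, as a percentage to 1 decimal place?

Term probabilities: M 0.0072, M+2 0.0607, M+4 0.2040, M+6 0.3429, M+8 0.2882, M+10 0.0969. Base peak = M+6.
P(M+6) = C(5,3) × 0.373^2 × 0.627^3 = 10 × 0.139129 × 0.24649188 = 0.342942 (base)
P(M+8) = C(5,4) × 0.373^1 × 0.627^4 = 5 × 0.3730 × 0.15455041 = 0.288237
Relative intensity = 0.288237 / 0.342942 × 100 = 84.0

84.0%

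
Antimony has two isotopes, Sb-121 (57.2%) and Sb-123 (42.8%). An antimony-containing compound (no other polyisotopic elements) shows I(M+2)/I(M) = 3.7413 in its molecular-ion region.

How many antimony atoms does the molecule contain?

5

For n independent Sb atoms, I(M+2)/I(M) = n · (abundance Sb-123) / (abundance Sb-121) = n · 0.428/0.572.
n = 3.7413 × 0.572/0.428 = 5.00 ≈ 5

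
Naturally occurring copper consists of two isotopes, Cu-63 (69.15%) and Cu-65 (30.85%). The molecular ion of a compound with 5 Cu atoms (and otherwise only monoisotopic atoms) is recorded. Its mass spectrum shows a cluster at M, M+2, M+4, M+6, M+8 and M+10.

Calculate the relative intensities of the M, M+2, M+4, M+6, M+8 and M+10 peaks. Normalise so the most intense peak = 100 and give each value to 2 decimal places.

The 5 Cu atoms are independent, so intensities follow the terms of (0.6915 + 0.3085)^5.
P(M) = 0.6915^5 = 0.158111
P(M+2) = 5 × 0.6915^4 × 0.3085^1 = 0.352691
P(M+4) = 10 × 0.6915^3 × 0.3085^2 = 0.314693
P(M+6) = 10 × 0.6915^2 × 0.3085^3 = 0.140394
P(M+8) = 5 × 0.6915^1 × 0.3085^4 = 0.031317
P(M+10) = 0.3085^5 = 0.002794
The M+2 peak is largest (0.352691); scaling to 100 gives 44.83 : 100.00 : 89.23 : 39.81 : 8.88 : 0.79.

44.83 : 100.00 : 89.23 : 39.81 : 8.88 : 0.79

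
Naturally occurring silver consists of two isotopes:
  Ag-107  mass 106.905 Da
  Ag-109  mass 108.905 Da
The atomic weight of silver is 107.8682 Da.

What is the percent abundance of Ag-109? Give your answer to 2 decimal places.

Writing the weighted mean with unknown fraction x of Ag-107:
106.905·x + 108.905·(1 − x) = 107.8682
(106.905 − 108.905)·x = 107.8682 − 108.905
x = -1.0368 / -2.000 = 0.51840 → 51.84% Ag-107, 48.16% Ag-109.

48.16%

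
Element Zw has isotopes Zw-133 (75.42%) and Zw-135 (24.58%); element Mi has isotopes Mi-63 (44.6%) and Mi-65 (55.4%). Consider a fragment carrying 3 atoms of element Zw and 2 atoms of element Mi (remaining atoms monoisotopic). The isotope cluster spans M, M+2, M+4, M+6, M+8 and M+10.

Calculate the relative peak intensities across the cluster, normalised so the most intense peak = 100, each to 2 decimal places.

Element Zw pattern (n=3): 0.42900226 : 0.41944613 : 0.13670095 : 0.01485066
Element Mi pattern (n=2): 0.198916 : 0.494168 : 0.306916
Convolve the two distributions (both contribute in 2-u steps):
  M: 0.42900226×0.198916 = 0.085335
  M+2: 0.42900226×0.494168 + 0.41944613×0.198916 = 0.295434
  M+4: 0.42900226×0.306916 + 0.41944613×0.494168 + 0.13670095×0.198916 = 0.366137
  M+6: 0.41944613×0.306916 + 0.13670095×0.494168 + 0.01485066×0.198916 = 0.199242
  M+8: 0.13670095×0.306916 + 0.01485066×0.494168 = 0.049294
  M+10: 0.01485066×0.306916 = 0.004558
Scale to base peak (0.366137) = 100: 23.31 : 80.69 : 100.00 : 54.42 : 13.46 : 1.24

23.31 : 80.69 : 100.00 : 54.42 : 13.46 : 1.24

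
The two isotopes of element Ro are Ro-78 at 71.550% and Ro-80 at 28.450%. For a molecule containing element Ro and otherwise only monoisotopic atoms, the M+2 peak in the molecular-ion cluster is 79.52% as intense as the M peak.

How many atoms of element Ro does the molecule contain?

2

The M+2/M ratio from n Ro atoms is n · q/p = n · 0.28450/0.71550.
n = 0.7952 × 0.71550/0.28450 = 2.00 ≈ 2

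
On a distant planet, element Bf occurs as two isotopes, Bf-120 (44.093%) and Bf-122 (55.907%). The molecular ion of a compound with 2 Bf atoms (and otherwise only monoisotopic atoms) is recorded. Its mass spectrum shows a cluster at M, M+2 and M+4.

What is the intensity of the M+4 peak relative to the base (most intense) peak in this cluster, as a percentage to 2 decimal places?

Term probabilities: M 0.1944, M+2 0.4930, M+4 0.3126. Base peak = M+2.
P(M+2) = C(2,1) × 0.44093^1 × 0.55907^1 = 2 × 0.44093 × 0.55907 = 0.493021 (base)
P(M+4) = C(2,2) × 0.44093^0 × 0.55907^2 = 1 × 1.0000 × 0.31255926 = 0.312559
Relative intensity = 0.312559 / 0.493021 × 100 = 63.40

63.40%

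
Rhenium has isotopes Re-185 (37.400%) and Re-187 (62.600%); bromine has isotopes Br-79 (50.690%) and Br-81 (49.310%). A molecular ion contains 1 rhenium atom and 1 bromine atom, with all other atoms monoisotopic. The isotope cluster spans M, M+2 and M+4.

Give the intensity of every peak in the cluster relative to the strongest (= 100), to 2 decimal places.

Rhenium pattern (n=1): 0.3740 : 0.6260
Bromine pattern (n=1): 0.5069 : 0.4931
Convolve the two distributions (both contribute in 2-u steps):
  M: 0.3740×0.5069 = 0.189581
  M+2: 0.3740×0.4931 + 0.6260×0.5069 = 0.501739
  M+4: 0.6260×0.4931 = 0.308681
Scale to base peak (0.501739) = 100: 37.78 : 100.00 : 61.52

37.78 : 100.00 : 61.52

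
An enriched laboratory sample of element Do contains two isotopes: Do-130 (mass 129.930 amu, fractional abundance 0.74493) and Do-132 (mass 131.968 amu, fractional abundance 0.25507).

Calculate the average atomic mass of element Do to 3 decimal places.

130.450 amu

Ar = Σ fᵢ·mᵢ = 0.74493 × 129.930 + 0.25507 × 131.968
= 96.7888 + 33.6611 = 130.4499 amu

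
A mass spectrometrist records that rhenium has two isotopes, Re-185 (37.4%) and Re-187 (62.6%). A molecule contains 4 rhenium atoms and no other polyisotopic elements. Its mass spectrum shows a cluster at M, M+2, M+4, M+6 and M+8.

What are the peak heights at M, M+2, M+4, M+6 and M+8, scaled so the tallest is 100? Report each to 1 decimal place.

The 4 Re atoms are independent, so intensities follow the terms of (0.374 + 0.626)^4.
P(M) = 0.374^4 = 0.019565
P(M+2) = 4 × 0.374^3 × 0.626^1 = 0.130993
P(M+4) = 6 × 0.374^2 × 0.626^2 = 0.328884
P(M+6) = 4 × 0.374^1 × 0.626^3 = 0.366990
P(M+8) = 0.626^4 = 0.153567
The M+6 peak is largest (0.366990); scaling to 100 gives 5.3 : 35.7 : 89.6 : 100.0 : 41.8.

5.3 : 35.7 : 89.6 : 100.0 : 41.8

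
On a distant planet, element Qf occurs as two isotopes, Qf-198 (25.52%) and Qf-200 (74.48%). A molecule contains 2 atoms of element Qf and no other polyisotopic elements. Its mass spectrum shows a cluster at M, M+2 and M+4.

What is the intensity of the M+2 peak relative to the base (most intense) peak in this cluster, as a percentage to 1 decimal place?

68.5%

Term probabilities: M 0.0651, M+2 0.3801, M+4 0.5547. Base peak = M+4.
P(M+4) = C(2,2) × 0.2552^0 × 0.7448^2 = 1 × 1.0000 × 0.55472704 = 0.554727 (base)
P(M+2) = C(2,1) × 0.2552^1 × 0.7448^1 = 2 × 0.2552 × 0.7448 = 0.380146
Relative intensity = 0.380146 / 0.554727 × 100 = 68.5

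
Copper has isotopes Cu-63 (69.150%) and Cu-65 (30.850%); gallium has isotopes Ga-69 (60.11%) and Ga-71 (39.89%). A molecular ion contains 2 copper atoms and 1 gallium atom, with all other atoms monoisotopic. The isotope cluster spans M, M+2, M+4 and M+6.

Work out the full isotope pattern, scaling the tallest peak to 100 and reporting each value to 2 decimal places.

64.27 : 100.00 : 50.85 : 8.49

Copper pattern (n=2): 0.47817225 : 0.4266555 : 0.09517225
Gallium pattern (n=1): 0.6011 : 0.3989
Convolve the two distributions (both contribute in 2-u steps):
  M: 0.47817225×0.6011 = 0.287429
  M+2: 0.47817225×0.3989 + 0.4266555×0.6011 = 0.447206
  M+4: 0.4266555×0.3989 + 0.09517225×0.6011 = 0.227401
  M+6: 0.09517225×0.3989 = 0.037964
Scale to base peak (0.447206) = 100: 64.27 : 100.00 : 50.85 : 8.49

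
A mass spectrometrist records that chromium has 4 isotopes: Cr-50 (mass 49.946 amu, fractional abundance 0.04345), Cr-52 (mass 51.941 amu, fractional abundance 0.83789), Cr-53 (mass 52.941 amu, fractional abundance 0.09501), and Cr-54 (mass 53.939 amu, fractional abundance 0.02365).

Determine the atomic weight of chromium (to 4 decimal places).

Weight each isotope mass by its fractional abundance: 0.04345 × 49.946 + 0.83789 × 51.941 + 0.09501 × 52.941 + 0.02365 × 53.939
= 2.17015 + 43.52084 + 5.02992 + 1.27566 = 51.99657 amu

51.9966 amu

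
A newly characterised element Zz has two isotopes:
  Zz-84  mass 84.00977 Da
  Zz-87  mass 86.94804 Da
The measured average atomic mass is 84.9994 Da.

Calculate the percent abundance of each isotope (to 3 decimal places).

Zz-84: 66.319%, Zz-87: 33.681%

With x = fraction of Zz-84 (so Zz-87 is 1 − x):
84.00977·x + 86.94804·(1 − x) = 84.9994
(84.00977 − 86.94804)·x = 84.9994 − 86.94804
x = -1.94864 / -2.93827 = 0.66319 → 66.319% Zz-84, 33.681% Zz-87.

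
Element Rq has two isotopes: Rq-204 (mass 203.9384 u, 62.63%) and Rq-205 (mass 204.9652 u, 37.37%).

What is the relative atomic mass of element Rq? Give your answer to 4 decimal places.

204.3221 u

Weight each isotope mass by its fractional abundance: 0.6263 × 203.9384 + 0.3737 × 204.9652
= 127.72662 + 76.59550 = 204.32212 u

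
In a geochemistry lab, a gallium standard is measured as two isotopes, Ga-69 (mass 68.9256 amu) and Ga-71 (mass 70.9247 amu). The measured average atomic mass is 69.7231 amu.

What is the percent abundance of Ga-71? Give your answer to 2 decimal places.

39.89%

Let x be the fractional abundance of Ga-69; then Ga-71 has abundance 1 − x.
68.9256·x + 70.9247·(1 − x) = 69.7231
(68.9256 − 70.9247)·x = 69.7231 − 70.9247
x = -1.2016 / -1.9991 = 0.60107 → 60.11% Ga-69, 39.89% Ga-71.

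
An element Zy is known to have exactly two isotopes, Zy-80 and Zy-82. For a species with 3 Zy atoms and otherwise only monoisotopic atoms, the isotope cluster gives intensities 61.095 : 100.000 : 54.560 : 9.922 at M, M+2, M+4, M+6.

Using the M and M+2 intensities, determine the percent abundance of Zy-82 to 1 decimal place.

35.3%

Let p = fractional abundance of Zy-80. I(M+2)/I(M) = [C(3,1)·p^2·(1−p)] / p^3 = 3·(1−p)/p = 100.000/61.095 = 1.6368
(1−p)/p = 1.6368/3 = 0.5456  ⇒  p = 1/(1 + 0.5456) = 0.6470
Zy-80: 64.7%, Zy-82: 35.3%.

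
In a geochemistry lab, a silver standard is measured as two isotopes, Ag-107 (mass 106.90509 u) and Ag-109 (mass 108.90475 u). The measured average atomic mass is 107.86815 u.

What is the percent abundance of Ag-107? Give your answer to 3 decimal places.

51.839%

Writing the weighted mean with unknown fraction x of Ag-107:
106.90509·x + 108.90475·(1 − x) = 107.86815
(106.90509 − 108.90475)·x = 107.86815 − 108.90475
x = -1.03660 / -1.99966 = 0.51839 → 51.839% Ag-107, 48.161% Ag-109.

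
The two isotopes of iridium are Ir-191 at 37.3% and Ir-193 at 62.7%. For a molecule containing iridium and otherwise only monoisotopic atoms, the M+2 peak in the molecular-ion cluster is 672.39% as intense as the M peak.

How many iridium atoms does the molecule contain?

4

For n independent Ir atoms, I(M+2)/I(M) = n · (abundance Ir-193) / (abundance Ir-191) = n · 0.627/0.373.
n = 6.7239 × 0.373/0.627 = 4.00 ≈ 4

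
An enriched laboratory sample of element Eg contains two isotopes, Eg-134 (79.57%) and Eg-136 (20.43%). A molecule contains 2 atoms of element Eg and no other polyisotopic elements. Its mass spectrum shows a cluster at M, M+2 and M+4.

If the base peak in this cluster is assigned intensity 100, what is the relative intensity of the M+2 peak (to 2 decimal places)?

Term probabilities: M 0.6331, M+2 0.3251, M+4 0.0417. Base peak = M.
P(M) = C(2,0) × 0.7957^2 × 0.2043^0 = 1 × 0.63313849 × 1.0000 = 0.633138 (base)
P(M+2) = C(2,1) × 0.7957^1 × 0.2043^1 = 2 × 0.7957 × 0.2043 = 0.325123
Relative intensity = 0.325123 / 0.633138 × 100 = 51.35

51.35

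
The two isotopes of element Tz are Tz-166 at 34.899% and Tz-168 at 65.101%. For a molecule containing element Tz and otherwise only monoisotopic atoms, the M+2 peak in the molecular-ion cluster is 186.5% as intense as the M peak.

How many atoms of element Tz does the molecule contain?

1

With n Tz atoms, P(M+2)/P(M) = C(n,1)·p^(n−1)q / p^n = n·q/p = n · 0.65101/0.34899.
n = 1.865 × 0.34899/0.65101 = 1.00 ≈ 1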